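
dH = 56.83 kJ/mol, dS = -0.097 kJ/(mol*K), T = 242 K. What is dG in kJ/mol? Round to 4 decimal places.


Gibbs: dG = dH - T*dS (consistent units, dS already in kJ/(mol*K)).
T*dS = 242 * -0.097 = -23.474
dG = 56.83 - (-23.474)
dG = 80.304 kJ/mol, rounded to 4 dp:

80.3040 kJ/mol


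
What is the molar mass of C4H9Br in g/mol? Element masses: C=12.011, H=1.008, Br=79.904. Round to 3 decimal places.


M = sum(count * atomic_mass) over atoms.
M = 4*12.011 + 9*1.008 + 1*79.904
M = 48.044 + 9.072 + 79.904
M = 137.02 g/mol, rounded to 3 dp:

137.020 g/mol


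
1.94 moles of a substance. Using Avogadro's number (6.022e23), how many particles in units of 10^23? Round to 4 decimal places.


N = n * NA, then divide by 1e23 for the requested units.
N / 1e23 = n * 6.022
N / 1e23 = 1.94 * 6.022
N / 1e23 = 11.68268, rounded to 4 dp:

11.6827


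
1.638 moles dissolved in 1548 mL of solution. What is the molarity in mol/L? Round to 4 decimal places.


Convert volume to liters: V_L = V_mL / 1000.
V_L = 1548 / 1000 = 1.548 L
M = n / V_L = 1.638 / 1.548
M = 1.05813953 mol/L, rounded to 4 dp:

1.0581 mol/L


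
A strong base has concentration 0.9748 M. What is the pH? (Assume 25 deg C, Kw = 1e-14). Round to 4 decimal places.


A strong base dissociates completely, so [OH-] equals the given concentration.
pOH = -log10([OH-]) = -log10(0.9748) = 0.011084
pH = 14 - pOH = 14 - 0.011084
pH = 13.988916, rounded to 4 dp:

13.9889


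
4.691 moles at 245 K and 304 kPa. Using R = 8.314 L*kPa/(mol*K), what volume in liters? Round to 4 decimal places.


PV = nRT, solve for V = nRT / P.
nRT = 4.691 * 8.314 * 245 = 9555.2386
V = 9555.2386 / 304
V = 31.43170592 L, rounded to 4 dp:

31.4317 L


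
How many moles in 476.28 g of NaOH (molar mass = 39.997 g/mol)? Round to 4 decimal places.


n = mass / M
n = 476.28 / 39.997
n = 11.90789309 mol, rounded to 4 dp:

11.9079 mol


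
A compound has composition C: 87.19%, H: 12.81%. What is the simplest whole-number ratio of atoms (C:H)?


Assume 100 g of compound, divide each mass% by atomic mass to get moles, then normalize by the smallest to get a raw atom ratio.
Moles per 100 g: C: 87.19/12.011 = 7.2592, H: 12.81/1.008 = 12.7083
Raw ratio (divide by min = 7.2592): C: 1.0, H: 1.751
Multiply by 4 to clear fractions: C: 4.0 ~= 4, H: 7.003 ~= 7
Reduce by GCD to get the simplest whole-number ratio:

4:7


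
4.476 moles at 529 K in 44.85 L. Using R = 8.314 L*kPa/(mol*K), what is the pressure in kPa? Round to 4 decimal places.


PV = nRT, solve for P = nRT / V.
nRT = 4.476 * 8.314 * 529 = 19685.9225
P = 19685.9225 / 44.85
P = 438.9280379 kPa, rounded to 4 dp:

438.9280 kPa


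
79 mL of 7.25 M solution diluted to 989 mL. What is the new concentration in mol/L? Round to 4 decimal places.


Dilution: M1*V1 = M2*V2, solve for M2.
M2 = M1*V1 / V2
M2 = 7.25 * 79 / 989
M2 = 572.75 / 989
M2 = 0.57912032 mol/L, rounded to 4 dp:

0.5791 mol/L


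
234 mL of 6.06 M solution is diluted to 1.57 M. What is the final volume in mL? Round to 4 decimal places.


Dilution: M1*V1 = M2*V2, solve for V2.
V2 = M1*V1 / M2
V2 = 6.06 * 234 / 1.57
V2 = 1418.04 / 1.57
V2 = 903.21019108 mL, rounded to 4 dp:

903.2102 mL


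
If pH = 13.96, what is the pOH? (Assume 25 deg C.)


At 25 deg C, pH + pOH = 14.
pOH = 14 - pH = 14 - 13.96
pOH = 0.04:

0.04


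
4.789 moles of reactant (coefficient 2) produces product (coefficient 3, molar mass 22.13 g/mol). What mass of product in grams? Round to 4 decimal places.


Use the coefficient ratio to convert reactant moles to product moles, then multiply by the product's molar mass.
moles_P = moles_R * (coeff_P / coeff_R) = 4.789 * (3/2) = 7.1835
mass_P = moles_P * M_P = 7.1835 * 22.13
mass_P = 158.970855 g, rounded to 4 dp:

158.9709 g


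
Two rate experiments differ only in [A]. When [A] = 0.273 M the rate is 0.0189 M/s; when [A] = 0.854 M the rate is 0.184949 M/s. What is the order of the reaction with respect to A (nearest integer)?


Rate is proportional to [A]^n, so rate2/rate1 = ([A]2/[A]1)^n. Take logs to solve for n.
rate2/rate1 = 0.184949 / 0.0189 = 9.7857
[A]2/[A]1 = 0.854 / 0.273 = 3.1282
n = ln(9.7857) / ln(3.1282) = 2.0
Nearest integer order:

2


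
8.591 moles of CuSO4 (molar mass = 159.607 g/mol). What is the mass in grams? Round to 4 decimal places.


mass = n * M
mass = 8.591 * 159.607
mass = 1371.183737 g, rounded to 4 dp:

1371.1837 g


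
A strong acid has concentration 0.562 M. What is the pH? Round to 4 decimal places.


A strong acid dissociates completely, so [H+] equals the given concentration.
pH = -log10([H+]) = -log10(0.562)
pH = 0.25026368, rounded to 4 dp:

0.2503


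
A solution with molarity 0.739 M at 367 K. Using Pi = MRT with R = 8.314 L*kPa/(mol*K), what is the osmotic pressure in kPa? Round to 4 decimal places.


Osmotic pressure (van't Hoff): Pi = M*R*T.
RT = 8.314 * 367 = 3051.238
Pi = 0.739 * 3051.238
Pi = 2254.864882 kPa, rounded to 4 dp:

2254.8649 kPa


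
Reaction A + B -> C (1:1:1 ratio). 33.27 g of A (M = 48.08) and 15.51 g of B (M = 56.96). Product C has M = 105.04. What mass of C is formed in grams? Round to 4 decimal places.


Find moles of each reactant; the smaller value is the limiting reagent in a 1:1:1 reaction, so moles_C equals moles of the limiter.
n_A = mass_A / M_A = 33.27 / 48.08 = 0.691972 mol
n_B = mass_B / M_B = 15.51 / 56.96 = 0.272296 mol
Limiting reagent: B (smaller), n_limiting = 0.272296 mol
mass_C = n_limiting * M_C = 0.272296 * 105.04
mass_C = 28.60197184 g, rounded to 4 dp:

28.6020 g


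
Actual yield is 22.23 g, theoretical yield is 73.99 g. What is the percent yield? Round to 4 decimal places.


% yield = 100 * actual / theoretical
% yield = 100 * 22.23 / 73.99
% yield = 30.04460062 %, rounded to 4 dp:

30.0446 %


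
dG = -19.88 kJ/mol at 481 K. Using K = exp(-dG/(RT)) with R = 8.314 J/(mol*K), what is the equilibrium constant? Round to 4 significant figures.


dG is in kJ/mol; multiply by 1000 to match R in J/(mol*K).
RT = 8.314 * 481 = 3999.034 J/mol
exponent = -dG*1000 / (RT) = -(-19.88*1000) / 3999.034 = 4.97120054
K = exp(4.97120054)
K = 144.1999, rounded to 4 significant figures:

144.2


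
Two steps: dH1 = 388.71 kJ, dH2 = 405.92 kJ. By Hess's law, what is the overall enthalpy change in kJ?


Hess's law: enthalpy is a state function, so add the step enthalpies.
dH_total = dH1 + dH2 = 388.71 + (405.92)
dH_total = 794.63 kJ:

794.63 kJ


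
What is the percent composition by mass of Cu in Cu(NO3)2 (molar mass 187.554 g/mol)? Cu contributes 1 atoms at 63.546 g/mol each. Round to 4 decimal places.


pct = 100 * (n_elem * M_elem) / M_total
mass_contribution = 1 * 63.546 = 63.546 g/mol
pct = 100 * 63.546 / 187.554
pct = 33.88144214 %, rounded to 4 dp:

33.8814 %


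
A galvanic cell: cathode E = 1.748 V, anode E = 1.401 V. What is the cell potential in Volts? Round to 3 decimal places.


Standard cell potential: E_cell = E_cathode - E_anode.
E_cell = 1.748 - (1.401)
E_cell = 0.347 V, rounded to 3 dp:

0.347 V


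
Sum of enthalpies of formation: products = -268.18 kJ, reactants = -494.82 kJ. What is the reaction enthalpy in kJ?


dH_rxn = sum(dH_f products) - sum(dH_f reactants)
dH_rxn = -268.18 - (-494.82)
dH_rxn = 226.64 kJ:

226.64 kJ


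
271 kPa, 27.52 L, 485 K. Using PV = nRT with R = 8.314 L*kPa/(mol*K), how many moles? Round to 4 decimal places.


PV = nRT, solve for n = PV / (RT).
PV = 271 * 27.52 = 7457.92
RT = 8.314 * 485 = 4032.29
n = 7457.92 / 4032.29
n = 1.84954951 mol, rounded to 4 dp:

1.8495 mol


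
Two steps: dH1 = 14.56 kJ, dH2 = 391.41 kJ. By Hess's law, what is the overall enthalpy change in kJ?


Hess's law: enthalpy is a state function, so add the step enthalpies.
dH_total = dH1 + dH2 = 14.56 + (391.41)
dH_total = 405.97 kJ:

405.97 kJ


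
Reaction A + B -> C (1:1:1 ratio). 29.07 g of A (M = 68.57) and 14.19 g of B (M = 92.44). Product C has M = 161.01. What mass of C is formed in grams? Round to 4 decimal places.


Find moles of each reactant; the smaller value is the limiting reagent in a 1:1:1 reaction, so moles_C equals moles of the limiter.
n_A = mass_A / M_A = 29.07 / 68.57 = 0.423946 mol
n_B = mass_B / M_B = 14.19 / 92.44 = 0.153505 mol
Limiting reagent: B (smaller), n_limiting = 0.153505 mol
mass_C = n_limiting * M_C = 0.153505 * 161.01
mass_C = 24.71584005 g, rounded to 4 dp:

24.7158 g


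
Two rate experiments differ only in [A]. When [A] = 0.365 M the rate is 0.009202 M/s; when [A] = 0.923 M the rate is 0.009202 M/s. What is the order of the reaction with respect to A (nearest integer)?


Rate is proportional to [A]^n, so rate2/rate1 = ([A]2/[A]1)^n. Take logs to solve for n.
rate2/rate1 = 0.009202 / 0.009202 = 1.0
[A]2/[A]1 = 0.923 / 0.365 = 2.5288
n = ln(1.0) / ln(2.5288) = 0.0
Nearest integer order:

0


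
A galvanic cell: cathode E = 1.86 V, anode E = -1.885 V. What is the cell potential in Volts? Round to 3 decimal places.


Standard cell potential: E_cell = E_cathode - E_anode.
E_cell = 1.86 - (-1.885)
E_cell = 3.745 V, rounded to 3 dp:

3.745 V


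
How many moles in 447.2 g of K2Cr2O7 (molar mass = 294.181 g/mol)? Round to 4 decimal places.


n = mass / M
n = 447.2 / 294.181
n = 1.52015256 mol, rounded to 4 dp:

1.5202 mol


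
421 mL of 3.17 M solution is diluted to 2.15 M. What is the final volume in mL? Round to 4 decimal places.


Dilution: M1*V1 = M2*V2, solve for V2.
V2 = M1*V1 / M2
V2 = 3.17 * 421 / 2.15
V2 = 1334.57 / 2.15
V2 = 620.73023256 mL, rounded to 4 dp:

620.7302 mL


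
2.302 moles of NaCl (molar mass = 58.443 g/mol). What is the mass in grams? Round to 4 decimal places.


mass = n * M
mass = 2.302 * 58.443
mass = 134.535786 g, rounded to 4 dp:

134.5358 g


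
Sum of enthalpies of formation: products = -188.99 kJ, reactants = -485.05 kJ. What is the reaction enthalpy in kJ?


dH_rxn = sum(dH_f products) - sum(dH_f reactants)
dH_rxn = -188.99 - (-485.05)
dH_rxn = 296.06 kJ:

296.06 kJ


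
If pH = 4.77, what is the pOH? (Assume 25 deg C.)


At 25 deg C, pH + pOH = 14.
pOH = 14 - pH = 14 - 4.77
pOH = 9.23:

9.23


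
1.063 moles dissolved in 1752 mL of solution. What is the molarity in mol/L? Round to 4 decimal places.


Convert volume to liters: V_L = V_mL / 1000.
V_L = 1752 / 1000 = 1.752 L
M = n / V_L = 1.063 / 1.752
M = 0.60673516 mol/L, rounded to 4 dp:

0.6067 mol/L


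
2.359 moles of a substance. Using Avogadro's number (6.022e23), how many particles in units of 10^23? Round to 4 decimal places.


N = n * NA, then divide by 1e23 for the requested units.
N / 1e23 = n * 6.022
N / 1e23 = 2.359 * 6.022
N / 1e23 = 14.205898, rounded to 4 dp:

14.2059


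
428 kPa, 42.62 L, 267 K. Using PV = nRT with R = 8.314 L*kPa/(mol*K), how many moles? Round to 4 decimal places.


PV = nRT, solve for n = PV / (RT).
PV = 428 * 42.62 = 18241.36
RT = 8.314 * 267 = 2219.838
n = 18241.36 / 2219.838
n = 8.21742848 mol, rounded to 4 dp:

8.2174 mol


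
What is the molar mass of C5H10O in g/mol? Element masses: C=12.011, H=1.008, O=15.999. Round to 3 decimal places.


M = sum(count * atomic_mass) over atoms.
M = 5*12.011 + 10*1.008 + 1*15.999
M = 60.055 + 10.08 + 15.999
M = 86.134 g/mol, rounded to 3 dp:

86.134 g/mol


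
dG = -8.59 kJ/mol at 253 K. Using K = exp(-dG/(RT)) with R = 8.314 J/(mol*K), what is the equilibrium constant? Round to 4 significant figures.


dG is in kJ/mol; multiply by 1000 to match R in J/(mol*K).
RT = 8.314 * 253 = 2103.442 J/mol
exponent = -dG*1000 / (RT) = -(-8.59*1000) / 2103.442 = 4.08378268
K = exp(4.08378268)
K = 59.369622, rounded to 4 significant figures:

59.37


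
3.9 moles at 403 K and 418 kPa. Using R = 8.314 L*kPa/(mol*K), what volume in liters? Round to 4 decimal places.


PV = nRT, solve for V = nRT / P.
nRT = 3.9 * 8.314 * 403 = 13067.1138
V = 13067.1138 / 418
V = 31.2610378 L, rounded to 4 dp:

31.2610 L


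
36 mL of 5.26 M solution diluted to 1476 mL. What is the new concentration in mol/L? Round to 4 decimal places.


Dilution: M1*V1 = M2*V2, solve for M2.
M2 = M1*V1 / V2
M2 = 5.26 * 36 / 1476
M2 = 189.36 / 1476
M2 = 0.12829268 mol/L, rounded to 4 dp:

0.1283 mol/L


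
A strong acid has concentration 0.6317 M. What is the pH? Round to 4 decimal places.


A strong acid dissociates completely, so [H+] equals the given concentration.
pH = -log10([H+]) = -log10(0.6317)
pH = 0.19948912, rounded to 4 dp:

0.1995


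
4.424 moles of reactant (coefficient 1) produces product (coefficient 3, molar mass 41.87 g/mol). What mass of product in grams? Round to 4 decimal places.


Use the coefficient ratio to convert reactant moles to product moles, then multiply by the product's molar mass.
moles_P = moles_R * (coeff_P / coeff_R) = 4.424 * (3/1) = 13.272
mass_P = moles_P * M_P = 13.272 * 41.87
mass_P = 555.69864 g, rounded to 4 dp:

555.6986 g


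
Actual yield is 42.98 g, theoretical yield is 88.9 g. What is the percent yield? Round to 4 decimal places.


% yield = 100 * actual / theoretical
% yield = 100 * 42.98 / 88.9
% yield = 48.34645669 %, rounded to 4 dp:

48.3465 %


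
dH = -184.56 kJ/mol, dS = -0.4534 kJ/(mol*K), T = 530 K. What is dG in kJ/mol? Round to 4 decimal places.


Gibbs: dG = dH - T*dS (consistent units, dS already in kJ/(mol*K)).
T*dS = 530 * -0.4534 = -240.302
dG = -184.56 - (-240.302)
dG = 55.742 kJ/mol, rounded to 4 dp:

55.7420 kJ/mol


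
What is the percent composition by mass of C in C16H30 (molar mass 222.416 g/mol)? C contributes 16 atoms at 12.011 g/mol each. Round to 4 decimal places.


pct = 100 * (n_elem * M_elem) / M_total
mass_contribution = 16 * 12.011 = 192.176 g/mol
pct = 100 * 192.176 / 222.416
pct = 86.40385584 %, rounded to 4 dp:

86.4039 %


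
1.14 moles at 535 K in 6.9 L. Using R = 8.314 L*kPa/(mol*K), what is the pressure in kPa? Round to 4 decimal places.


PV = nRT, solve for P = nRT / V.
nRT = 1.14 * 8.314 * 535 = 5070.7086
P = 5070.7086 / 6.9
P = 734.88530435 kPa, rounded to 4 dp:

734.8853 kPa


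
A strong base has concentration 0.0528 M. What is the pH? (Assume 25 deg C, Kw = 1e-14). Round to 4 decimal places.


A strong base dissociates completely, so [OH-] equals the given concentration.
pOH = -log10([OH-]) = -log10(0.0528) = 1.277366
pH = 14 - pOH = 14 - 1.277366
pH = 12.722634, rounded to 4 dp:

12.7226


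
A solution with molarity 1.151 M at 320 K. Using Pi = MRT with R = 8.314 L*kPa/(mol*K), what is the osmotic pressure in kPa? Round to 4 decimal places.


Osmotic pressure (van't Hoff): Pi = M*R*T.
RT = 8.314 * 320 = 2660.48
Pi = 1.151 * 2660.48
Pi = 3062.21248 kPa, rounded to 4 dp:

3062.2125 kPa


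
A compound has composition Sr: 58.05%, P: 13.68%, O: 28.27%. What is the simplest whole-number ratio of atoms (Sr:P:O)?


Assume 100 g of compound, divide each mass% by atomic mass to get moles, then normalize by the smallest to get a raw atom ratio.
Moles per 100 g: Sr: 58.05/87.62 = 0.6625, P: 13.68/30.974 = 0.4417, O: 28.27/15.999 = 1.767
Raw ratio (divide by min = 0.4417): Sr: 1.5, P: 1.0, O: 4.001
Multiply by 2 to clear fractions: Sr: 3.0 ~= 3, P: 2.0 ~= 2, O: 8.002 ~= 8
Reduce by GCD to get the simplest whole-number ratio:

3:2:8


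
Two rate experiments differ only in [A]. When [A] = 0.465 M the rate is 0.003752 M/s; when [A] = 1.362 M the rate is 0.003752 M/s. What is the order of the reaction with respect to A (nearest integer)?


Rate is proportional to [A]^n, so rate2/rate1 = ([A]2/[A]1)^n. Take logs to solve for n.
rate2/rate1 = 0.003752 / 0.003752 = 1.0
[A]2/[A]1 = 1.362 / 0.465 = 2.929
n = ln(1.0) / ln(2.929) = 0.0
Nearest integer order:

0


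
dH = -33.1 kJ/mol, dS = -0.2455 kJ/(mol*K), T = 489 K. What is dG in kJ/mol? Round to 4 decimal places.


Gibbs: dG = dH - T*dS (consistent units, dS already in kJ/(mol*K)).
T*dS = 489 * -0.2455 = -120.0495
dG = -33.1 - (-120.0495)
dG = 86.9495 kJ/mol, rounded to 4 dp:

86.9495 kJ/mol


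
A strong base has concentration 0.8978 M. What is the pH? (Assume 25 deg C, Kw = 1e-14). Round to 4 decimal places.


A strong base dissociates completely, so [OH-] equals the given concentration.
pOH = -log10([OH-]) = -log10(0.8978) = 0.04682
pH = 14 - pOH = 14 - 0.04682
pH = 13.95318, rounded to 4 dp:

13.9532


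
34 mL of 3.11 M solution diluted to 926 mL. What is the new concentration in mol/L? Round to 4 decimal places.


Dilution: M1*V1 = M2*V2, solve for M2.
M2 = M1*V1 / V2
M2 = 3.11 * 34 / 926
M2 = 105.74 / 926
M2 = 0.11419006 mol/L, rounded to 4 dp:

0.1142 mol/L


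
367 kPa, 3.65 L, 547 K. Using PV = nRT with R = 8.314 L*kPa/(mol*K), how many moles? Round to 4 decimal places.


PV = nRT, solve for n = PV / (RT).
PV = 367 * 3.65 = 1339.55
RT = 8.314 * 547 = 4547.758
n = 1339.55 / 4547.758
n = 0.29455173 mol, rounded to 4 dp:

0.2946 mol


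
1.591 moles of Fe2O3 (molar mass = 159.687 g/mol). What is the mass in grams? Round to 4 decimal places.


mass = n * M
mass = 1.591 * 159.687
mass = 254.062017 g, rounded to 4 dp:

254.0620 g


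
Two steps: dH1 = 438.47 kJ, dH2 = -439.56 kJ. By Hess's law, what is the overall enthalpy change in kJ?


Hess's law: enthalpy is a state function, so add the step enthalpies.
dH_total = dH1 + dH2 = 438.47 + (-439.56)
dH_total = -1.09 kJ:

-1.09 kJ


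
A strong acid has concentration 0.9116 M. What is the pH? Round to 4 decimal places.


A strong acid dissociates completely, so [H+] equals the given concentration.
pH = -log10([H+]) = -log10(0.9116)
pH = 0.04019568, rounded to 4 dp:

0.0402


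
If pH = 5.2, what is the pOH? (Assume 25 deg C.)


At 25 deg C, pH + pOH = 14.
pOH = 14 - pH = 14 - 5.2
pOH = 8.8:

8.80


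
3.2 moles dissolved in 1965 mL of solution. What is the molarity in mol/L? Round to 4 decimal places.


Convert volume to liters: V_L = V_mL / 1000.
V_L = 1965 / 1000 = 1.965 L
M = n / V_L = 3.2 / 1.965
M = 1.62849873 mol/L, rounded to 4 dp:

1.6285 mol/L


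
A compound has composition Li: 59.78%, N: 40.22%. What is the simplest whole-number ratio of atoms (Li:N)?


Assume 100 g of compound, divide each mass% by atomic mass to get moles, then normalize by the smallest to get a raw atom ratio.
Moles per 100 g: Li: 59.78/6.941 = 8.6126, N: 40.22/14.007 = 2.8714
Raw ratio (divide by min = 2.8714): Li: 2.999, N: 1.0
Multiply by 1 to clear fractions: Li: 2.999 ~= 3, N: 1.0 ~= 1
Reduce by GCD to get the simplest whole-number ratio:

3:1


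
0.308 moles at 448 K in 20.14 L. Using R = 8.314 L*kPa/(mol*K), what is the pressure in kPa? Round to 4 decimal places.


PV = nRT, solve for P = nRT / V.
nRT = 0.308 * 8.314 * 448 = 1147.199
P = 1147.199 / 20.14
P = 56.96122145 kPa, rounded to 4 dp:

56.9612 kPa


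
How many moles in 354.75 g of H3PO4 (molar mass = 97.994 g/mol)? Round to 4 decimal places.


n = mass / M
n = 354.75 / 97.994
n = 3.6201196 mol, rounded to 4 dp:

3.6201 mol


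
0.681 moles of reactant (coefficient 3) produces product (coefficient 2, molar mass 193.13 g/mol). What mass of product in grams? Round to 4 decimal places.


Use the coefficient ratio to convert reactant moles to product moles, then multiply by the product's molar mass.
moles_P = moles_R * (coeff_P / coeff_R) = 0.681 * (2/3) = 0.454
mass_P = moles_P * M_P = 0.454 * 193.13
mass_P = 87.68102 g, rounded to 4 dp:

87.6810 g


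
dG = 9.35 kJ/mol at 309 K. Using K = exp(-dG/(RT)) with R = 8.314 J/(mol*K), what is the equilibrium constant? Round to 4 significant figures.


dG is in kJ/mol; multiply by 1000 to match R in J/(mol*K).
RT = 8.314 * 309 = 2569.026 J/mol
exponent = -dG*1000 / (RT) = -(9.35*1000) / 2569.026 = -3.63951163
K = exp(-3.63951163)
K = 0.026265168, rounded to 4 significant figures:

0.02627


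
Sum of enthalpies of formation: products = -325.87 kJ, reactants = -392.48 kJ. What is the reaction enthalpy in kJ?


dH_rxn = sum(dH_f products) - sum(dH_f reactants)
dH_rxn = -325.87 - (-392.48)
dH_rxn = 66.61 kJ:

66.61 kJ


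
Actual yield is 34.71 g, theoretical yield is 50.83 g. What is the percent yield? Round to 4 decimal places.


% yield = 100 * actual / theoretical
% yield = 100 * 34.71 / 50.83
% yield = 68.28644501 %, rounded to 4 dp:

68.2864 %


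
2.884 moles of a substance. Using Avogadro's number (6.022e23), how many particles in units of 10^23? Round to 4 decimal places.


N = n * NA, then divide by 1e23 for the requested units.
N / 1e23 = n * 6.022
N / 1e23 = 2.884 * 6.022
N / 1e23 = 17.367448, rounded to 4 dp:

17.3674


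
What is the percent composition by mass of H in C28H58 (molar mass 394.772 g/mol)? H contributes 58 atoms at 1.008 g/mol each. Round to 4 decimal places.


pct = 100 * (n_elem * M_elem) / M_total
mass_contribution = 58 * 1.008 = 58.464 g/mol
pct = 100 * 58.464 / 394.772
pct = 14.80956096 %, rounded to 4 dp:

14.8096 %


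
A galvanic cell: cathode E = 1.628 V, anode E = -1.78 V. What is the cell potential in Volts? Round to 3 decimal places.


Standard cell potential: E_cell = E_cathode - E_anode.
E_cell = 1.628 - (-1.78)
E_cell = 3.408 V, rounded to 3 dp:

3.408 V


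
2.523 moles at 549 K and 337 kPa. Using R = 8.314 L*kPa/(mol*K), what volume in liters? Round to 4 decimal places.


PV = nRT, solve for V = nRT / P.
nRT = 2.523 * 8.314 * 549 = 11515.9459
V = 11515.9459 / 337
V = 34.17194629 L, rounded to 4 dp:

34.1719 L


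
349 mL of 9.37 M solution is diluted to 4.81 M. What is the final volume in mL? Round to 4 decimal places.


Dilution: M1*V1 = M2*V2, solve for V2.
V2 = M1*V1 / M2
V2 = 9.37 * 349 / 4.81
V2 = 3270.13 / 4.81
V2 = 679.86070686 mL, rounded to 4 dp:

679.8607 mL


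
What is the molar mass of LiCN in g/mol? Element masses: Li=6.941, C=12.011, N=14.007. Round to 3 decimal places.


M = sum(count * atomic_mass) over atoms.
M = 1*6.941 + 1*12.011 + 1*14.007
M = 6.941 + 12.011 + 14.007
M = 32.959 g/mol, rounded to 3 dp:

32.959 g/mol


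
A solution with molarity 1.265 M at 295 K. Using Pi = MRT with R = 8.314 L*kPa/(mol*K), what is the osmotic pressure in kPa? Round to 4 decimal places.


Osmotic pressure (van't Hoff): Pi = M*R*T.
RT = 8.314 * 295 = 2452.63
Pi = 1.265 * 2452.63
Pi = 3102.57695 kPa, rounded to 4 dp:

3102.5770 kPa


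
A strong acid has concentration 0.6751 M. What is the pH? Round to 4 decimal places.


A strong acid dissociates completely, so [H+] equals the given concentration.
pH = -log10([H+]) = -log10(0.6751)
pH = 0.17063189, rounded to 4 dp:

0.1706


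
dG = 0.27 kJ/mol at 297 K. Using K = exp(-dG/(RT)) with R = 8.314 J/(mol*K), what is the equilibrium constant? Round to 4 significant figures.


dG is in kJ/mol; multiply by 1000 to match R in J/(mol*K).
RT = 8.314 * 297 = 2469.258 J/mol
exponent = -dG*1000 / (RT) = -(0.27*1000) / 2469.258 = -0.10934459
K = exp(-0.10934459)
K = 0.89642147, rounded to 4 significant figures:

0.8964


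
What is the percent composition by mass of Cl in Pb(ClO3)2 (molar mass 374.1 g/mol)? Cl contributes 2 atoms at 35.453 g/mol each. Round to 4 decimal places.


pct = 100 * (n_elem * M_elem) / M_total
mass_contribution = 2 * 35.453 = 70.906 g/mol
pct = 100 * 70.906 / 374.1
pct = 18.95375568 %, rounded to 4 dp:

18.9538 %


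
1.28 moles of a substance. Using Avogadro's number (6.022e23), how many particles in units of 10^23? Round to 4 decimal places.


N = n * NA, then divide by 1e23 for the requested units.
N / 1e23 = n * 6.022
N / 1e23 = 1.28 * 6.022
N / 1e23 = 7.70816, rounded to 4 dp:

7.7082


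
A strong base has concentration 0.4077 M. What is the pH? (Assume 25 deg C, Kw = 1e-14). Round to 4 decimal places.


A strong base dissociates completely, so [OH-] equals the given concentration.
pOH = -log10([OH-]) = -log10(0.4077) = 0.389659
pH = 14 - pOH = 14 - 0.389659
pH = 13.610341, rounded to 4 dp:

13.6103


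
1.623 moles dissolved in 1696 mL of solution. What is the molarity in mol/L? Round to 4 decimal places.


Convert volume to liters: V_L = V_mL / 1000.
V_L = 1696 / 1000 = 1.696 L
M = n / V_L = 1.623 / 1.696
M = 0.95695755 mol/L, rounded to 4 dp:

0.9570 mol/L


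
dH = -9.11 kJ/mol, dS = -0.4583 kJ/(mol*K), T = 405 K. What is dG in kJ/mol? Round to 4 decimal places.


Gibbs: dG = dH - T*dS (consistent units, dS already in kJ/(mol*K)).
T*dS = 405 * -0.4583 = -185.6115
dG = -9.11 - (-185.6115)
dG = 176.5015 kJ/mol, rounded to 4 dp:

176.5015 kJ/mol


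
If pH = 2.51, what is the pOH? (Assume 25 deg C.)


At 25 deg C, pH + pOH = 14.
pOH = 14 - pH = 14 - 2.51
pOH = 11.49:

11.49


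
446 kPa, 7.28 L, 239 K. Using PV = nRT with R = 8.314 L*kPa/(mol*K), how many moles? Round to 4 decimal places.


PV = nRT, solve for n = PV / (RT).
PV = 446 * 7.28 = 3246.88
RT = 8.314 * 239 = 1987.046
n = 3246.88 / 1987.046
n = 1.63402357 mol, rounded to 4 dp:

1.6340 mol


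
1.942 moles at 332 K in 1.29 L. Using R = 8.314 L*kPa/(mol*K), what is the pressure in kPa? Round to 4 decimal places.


PV = nRT, solve for P = nRT / V.
nRT = 1.942 * 8.314 * 332 = 5360.4016
P = 5360.4016 / 1.29
P = 4155.35007752 kPa, rounded to 4 dp:

4155.3501 kPa


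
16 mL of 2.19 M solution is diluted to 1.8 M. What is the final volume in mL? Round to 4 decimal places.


Dilution: M1*V1 = M2*V2, solve for V2.
V2 = M1*V1 / M2
V2 = 2.19 * 16 / 1.8
V2 = 35.04 / 1.8
V2 = 19.46666667 mL, rounded to 4 dp:

19.4667 mL


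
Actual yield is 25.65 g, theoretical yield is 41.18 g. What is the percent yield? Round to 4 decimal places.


% yield = 100 * actual / theoretical
% yield = 100 * 25.65 / 41.18
% yield = 62.28751821 %, rounded to 4 dp:

62.2875 %


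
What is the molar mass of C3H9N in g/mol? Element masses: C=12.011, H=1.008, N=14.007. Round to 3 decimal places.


M = sum(count * atomic_mass) over atoms.
M = 3*12.011 + 9*1.008 + 1*14.007
M = 36.033 + 9.072 + 14.007
M = 59.112 g/mol, rounded to 3 dp:

59.112 g/mol


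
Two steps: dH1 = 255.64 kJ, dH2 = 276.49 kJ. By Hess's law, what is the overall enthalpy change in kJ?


Hess's law: enthalpy is a state function, so add the step enthalpies.
dH_total = dH1 + dH2 = 255.64 + (276.49)
dH_total = 532.13 kJ:

532.13 kJ


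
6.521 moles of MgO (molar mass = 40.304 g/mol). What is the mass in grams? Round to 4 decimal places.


mass = n * M
mass = 6.521 * 40.304
mass = 262.822384 g, rounded to 4 dp:

262.8224 g


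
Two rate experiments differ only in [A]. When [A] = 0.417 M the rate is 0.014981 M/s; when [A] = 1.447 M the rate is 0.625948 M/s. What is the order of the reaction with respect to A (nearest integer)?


Rate is proportional to [A]^n, so rate2/rate1 = ([A]2/[A]1)^n. Take logs to solve for n.
rate2/rate1 = 0.625948 / 0.014981 = 41.7828
[A]2/[A]1 = 1.447 / 0.417 = 3.47
n = ln(41.7828) / ln(3.47) = 3.0
Nearest integer order:

3


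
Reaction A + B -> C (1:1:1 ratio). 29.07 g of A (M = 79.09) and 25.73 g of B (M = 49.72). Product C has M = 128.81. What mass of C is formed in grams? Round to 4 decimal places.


Find moles of each reactant; the smaller value is the limiting reagent in a 1:1:1 reaction, so moles_C equals moles of the limiter.
n_A = mass_A / M_A = 29.07 / 79.09 = 0.367556 mol
n_B = mass_B / M_B = 25.73 / 49.72 = 0.517498 mol
Limiting reagent: A (smaller), n_limiting = 0.367556 mol
mass_C = n_limiting * M_C = 0.367556 * 128.81
mass_C = 47.34488836 g, rounded to 4 dp:

47.3449 g


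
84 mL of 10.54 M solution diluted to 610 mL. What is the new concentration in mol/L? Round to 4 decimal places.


Dilution: M1*V1 = M2*V2, solve for M2.
M2 = M1*V1 / V2
M2 = 10.54 * 84 / 610
M2 = 885.36 / 610
M2 = 1.45140984 mol/L, rounded to 4 dp:

1.4514 mol/L


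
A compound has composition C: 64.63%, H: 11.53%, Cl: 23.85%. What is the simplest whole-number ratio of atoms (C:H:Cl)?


Assume 100 g of compound, divide each mass% by atomic mass to get moles, then normalize by the smallest to get a raw atom ratio.
Moles per 100 g: C: 64.63/12.011 = 5.3809, H: 11.53/1.008 = 11.4385, Cl: 23.85/35.453 = 0.6727
Raw ratio (divide by min = 0.6727): C: 7.999, H: 17.003, Cl: 1.0
Multiply by 1 to clear fractions: C: 7.999 ~= 8, H: 17.003 ~= 17, Cl: 1.0 ~= 1
Reduce by GCD to get the simplest whole-number ratio:

8:17:1


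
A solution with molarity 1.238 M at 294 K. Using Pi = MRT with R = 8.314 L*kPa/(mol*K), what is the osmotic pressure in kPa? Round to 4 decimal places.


Osmotic pressure (van't Hoff): Pi = M*R*T.
RT = 8.314 * 294 = 2444.316
Pi = 1.238 * 2444.316
Pi = 3026.063208 kPa, rounded to 4 dp:

3026.0632 kPa


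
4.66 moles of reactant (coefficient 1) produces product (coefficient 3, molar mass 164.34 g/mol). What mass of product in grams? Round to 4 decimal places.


Use the coefficient ratio to convert reactant moles to product moles, then multiply by the product's molar mass.
moles_P = moles_R * (coeff_P / coeff_R) = 4.66 * (3/1) = 13.98
mass_P = moles_P * M_P = 13.98 * 164.34
mass_P = 2297.4732 g, rounded to 4 dp:

2297.4732 g


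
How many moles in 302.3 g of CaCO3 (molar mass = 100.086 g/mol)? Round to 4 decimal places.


n = mass / M
n = 302.3 / 100.086
n = 3.02040245 mol, rounded to 4 dp:

3.0204 mol


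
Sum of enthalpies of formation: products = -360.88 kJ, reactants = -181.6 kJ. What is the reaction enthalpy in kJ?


dH_rxn = sum(dH_f products) - sum(dH_f reactants)
dH_rxn = -360.88 - (-181.6)
dH_rxn = -179.28 kJ:

-179.28 kJ


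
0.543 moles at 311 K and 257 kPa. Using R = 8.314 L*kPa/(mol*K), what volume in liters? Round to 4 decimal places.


PV = nRT, solve for V = nRT / P.
nRT = 0.543 * 8.314 * 311 = 1404.0101
V = 1404.0101 / 257
V = 5.46307432 L, rounded to 4 dp:

5.4631 L


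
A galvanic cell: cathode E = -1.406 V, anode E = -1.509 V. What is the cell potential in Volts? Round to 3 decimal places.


Standard cell potential: E_cell = E_cathode - E_anode.
E_cell = -1.406 - (-1.509)
E_cell = 0.103 V, rounded to 3 dp:

0.103 V


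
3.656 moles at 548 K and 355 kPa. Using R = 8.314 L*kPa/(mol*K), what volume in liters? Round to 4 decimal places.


PV = nRT, solve for V = nRT / P.
nRT = 3.656 * 8.314 * 548 = 16656.9992
V = 16656.9992 / 355
V = 46.92112451 L, rounded to 4 dp:

46.9211 L


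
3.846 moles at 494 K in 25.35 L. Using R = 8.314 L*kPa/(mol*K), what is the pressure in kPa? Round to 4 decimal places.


PV = nRT, solve for P = nRT / V.
nRT = 3.846 * 8.314 * 494 = 15795.9681
P = 15795.9681 / 25.35
P = 623.11511243 kPa, rounded to 4 dp:

623.1151 kPa


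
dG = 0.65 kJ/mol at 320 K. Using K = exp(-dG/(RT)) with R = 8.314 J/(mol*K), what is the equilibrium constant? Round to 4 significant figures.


dG is in kJ/mol; multiply by 1000 to match R in J/(mol*K).
RT = 8.314 * 320 = 2660.48 J/mol
exponent = -dG*1000 / (RT) = -(0.65*1000) / 2660.48 = -0.24431682
K = exp(-0.24431682)
K = 0.78323945, rounded to 4 significant figures:

0.7832


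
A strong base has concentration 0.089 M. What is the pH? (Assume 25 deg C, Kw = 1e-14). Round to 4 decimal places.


A strong base dissociates completely, so [OH-] equals the given concentration.
pOH = -log10([OH-]) = -log10(0.089) = 1.05061
pH = 14 - pOH = 14 - 1.05061
pH = 12.94939, rounded to 4 dp:

12.9494


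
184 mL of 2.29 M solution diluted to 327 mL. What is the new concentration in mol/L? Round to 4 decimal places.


Dilution: M1*V1 = M2*V2, solve for M2.
M2 = M1*V1 / V2
M2 = 2.29 * 184 / 327
M2 = 421.36 / 327
M2 = 1.28856269 mol/L, rounded to 4 dp:

1.2886 mol/L


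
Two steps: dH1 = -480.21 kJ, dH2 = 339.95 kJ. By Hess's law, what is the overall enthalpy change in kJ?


Hess's law: enthalpy is a state function, so add the step enthalpies.
dH_total = dH1 + dH2 = -480.21 + (339.95)
dH_total = -140.26 kJ:

-140.26 kJ


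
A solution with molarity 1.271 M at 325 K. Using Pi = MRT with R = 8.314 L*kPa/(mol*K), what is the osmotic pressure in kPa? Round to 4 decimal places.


Osmotic pressure (van't Hoff): Pi = M*R*T.
RT = 8.314 * 325 = 2702.05
Pi = 1.271 * 2702.05
Pi = 3434.30555 kPa, rounded to 4 dp:

3434.3056 kPa


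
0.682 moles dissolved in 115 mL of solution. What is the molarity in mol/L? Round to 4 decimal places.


Convert volume to liters: V_L = V_mL / 1000.
V_L = 115 / 1000 = 0.115 L
M = n / V_L = 0.682 / 0.115
M = 5.93043478 mol/L, rounded to 4 dp:

5.9304 mol/L


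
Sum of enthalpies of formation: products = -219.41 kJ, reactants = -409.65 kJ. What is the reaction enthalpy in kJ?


dH_rxn = sum(dH_f products) - sum(dH_f reactants)
dH_rxn = -219.41 - (-409.65)
dH_rxn = 190.24 kJ:

190.24 kJ


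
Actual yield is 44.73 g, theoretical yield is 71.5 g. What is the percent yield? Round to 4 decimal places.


% yield = 100 * actual / theoretical
% yield = 100 * 44.73 / 71.5
% yield = 62.55944056 %, rounded to 4 dp:

62.5594 %


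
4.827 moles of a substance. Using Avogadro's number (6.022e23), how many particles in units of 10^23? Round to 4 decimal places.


N = n * NA, then divide by 1e23 for the requested units.
N / 1e23 = n * 6.022
N / 1e23 = 4.827 * 6.022
N / 1e23 = 29.068194, rounded to 4 dp:

29.0682


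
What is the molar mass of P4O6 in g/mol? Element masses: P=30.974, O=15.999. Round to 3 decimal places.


M = sum(count * atomic_mass) over atoms.
M = 4*30.974 + 6*15.999
M = 123.896 + 95.994
M = 219.89 g/mol, rounded to 3 dp:

219.890 g/mol


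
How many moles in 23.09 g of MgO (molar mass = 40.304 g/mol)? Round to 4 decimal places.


n = mass / M
n = 23.09 / 40.304
n = 0.57289599 mol, rounded to 4 dp:

0.5729 mol


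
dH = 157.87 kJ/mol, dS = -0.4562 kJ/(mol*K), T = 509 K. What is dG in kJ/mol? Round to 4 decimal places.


Gibbs: dG = dH - T*dS (consistent units, dS already in kJ/(mol*K)).
T*dS = 509 * -0.4562 = -232.2058
dG = 157.87 - (-232.2058)
dG = 390.0758 kJ/mol, rounded to 4 dp:

390.0758 kJ/mol


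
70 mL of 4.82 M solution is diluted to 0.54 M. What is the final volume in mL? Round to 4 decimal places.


Dilution: M1*V1 = M2*V2, solve for V2.
V2 = M1*V1 / M2
V2 = 4.82 * 70 / 0.54
V2 = 337.4 / 0.54
V2 = 624.81481481 mL, rounded to 4 dp:

624.8148 mL


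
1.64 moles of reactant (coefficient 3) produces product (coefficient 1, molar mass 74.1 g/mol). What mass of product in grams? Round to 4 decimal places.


Use the coefficient ratio to convert reactant moles to product moles, then multiply by the product's molar mass.
moles_P = moles_R * (coeff_P / coeff_R) = 1.64 * (1/3) = 0.546667
mass_P = moles_P * M_P = 0.546667 * 74.1
mass_P = 40.5080247 g, rounded to 4 dp:

40.5080 g


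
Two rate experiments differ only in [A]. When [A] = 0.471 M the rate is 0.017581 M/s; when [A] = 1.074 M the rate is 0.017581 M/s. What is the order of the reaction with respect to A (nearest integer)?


Rate is proportional to [A]^n, so rate2/rate1 = ([A]2/[A]1)^n. Take logs to solve for n.
rate2/rate1 = 0.017581 / 0.017581 = 1.0
[A]2/[A]1 = 1.074 / 0.471 = 2.2803
n = ln(1.0) / ln(2.2803) = 0.0
Nearest integer order:

0


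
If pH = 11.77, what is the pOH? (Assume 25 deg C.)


At 25 deg C, pH + pOH = 14.
pOH = 14 - pH = 14 - 11.77
pOH = 2.23:

2.23


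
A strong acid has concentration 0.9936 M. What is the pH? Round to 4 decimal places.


A strong acid dissociates completely, so [H+] equals the given concentration.
pH = -log10([H+]) = -log10(0.9936)
pH = 0.00278842, rounded to 4 dp:

0.0028


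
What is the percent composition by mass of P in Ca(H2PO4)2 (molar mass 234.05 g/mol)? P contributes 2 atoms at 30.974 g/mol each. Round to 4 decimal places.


pct = 100 * (n_elem * M_elem) / M_total
mass_contribution = 2 * 30.974 = 61.948 g/mol
pct = 100 * 61.948 / 234.05
pct = 26.46784875 %, rounded to 4 dp:

26.4678 %


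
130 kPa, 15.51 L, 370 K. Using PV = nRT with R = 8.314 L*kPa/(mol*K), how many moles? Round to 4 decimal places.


PV = nRT, solve for n = PV / (RT).
PV = 130 * 15.51 = 2016.3
RT = 8.314 * 370 = 3076.18
n = 2016.3 / 3076.18
n = 0.65545579 mol, rounded to 4 dp:

0.6555 mol


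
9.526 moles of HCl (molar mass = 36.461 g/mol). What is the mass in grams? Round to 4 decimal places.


mass = n * M
mass = 9.526 * 36.461
mass = 347.327486 g, rounded to 4 dp:

347.3275 g


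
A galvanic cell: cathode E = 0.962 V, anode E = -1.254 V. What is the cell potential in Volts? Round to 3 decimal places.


Standard cell potential: E_cell = E_cathode - E_anode.
E_cell = 0.962 - (-1.254)
E_cell = 2.216 V, rounded to 3 dp:

2.216 V


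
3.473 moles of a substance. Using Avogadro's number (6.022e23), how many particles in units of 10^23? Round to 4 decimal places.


N = n * NA, then divide by 1e23 for the requested units.
N / 1e23 = n * 6.022
N / 1e23 = 3.473 * 6.022
N / 1e23 = 20.914406, rounded to 4 dp:

20.9144


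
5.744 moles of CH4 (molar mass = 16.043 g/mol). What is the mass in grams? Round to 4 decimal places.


mass = n * M
mass = 5.744 * 16.043
mass = 92.150992 g, rounded to 4 dp:

92.1510 g


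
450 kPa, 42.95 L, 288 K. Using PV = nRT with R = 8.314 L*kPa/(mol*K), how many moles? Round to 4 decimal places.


PV = nRT, solve for n = PV / (RT).
PV = 450 * 42.95 = 19327.5
RT = 8.314 * 288 = 2394.432
n = 19327.5 / 2394.432
n = 8.0718517 mol, rounded to 4 dp:

8.0719 mol


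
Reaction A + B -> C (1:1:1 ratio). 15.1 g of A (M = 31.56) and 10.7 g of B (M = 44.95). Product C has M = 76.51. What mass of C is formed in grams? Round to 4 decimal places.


Find moles of each reactant; the smaller value is the limiting reagent in a 1:1:1 reaction, so moles_C equals moles of the limiter.
n_A = mass_A / M_A = 15.1 / 31.56 = 0.478454 mol
n_B = mass_B / M_B = 10.7 / 44.95 = 0.238042 mol
Limiting reagent: B (smaller), n_limiting = 0.238042 mol
mass_C = n_limiting * M_C = 0.238042 * 76.51
mass_C = 18.21259342 g, rounded to 4 dp:

18.2126 g


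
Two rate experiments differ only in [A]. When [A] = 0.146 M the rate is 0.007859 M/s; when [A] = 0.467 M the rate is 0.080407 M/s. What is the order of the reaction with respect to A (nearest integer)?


Rate is proportional to [A]^n, so rate2/rate1 = ([A]2/[A]1)^n. Take logs to solve for n.
rate2/rate1 = 0.080407 / 0.007859 = 10.2312
[A]2/[A]1 = 0.467 / 0.146 = 3.1986
n = ln(10.2312) / ln(3.1986) = 2.0
Nearest integer order:

2


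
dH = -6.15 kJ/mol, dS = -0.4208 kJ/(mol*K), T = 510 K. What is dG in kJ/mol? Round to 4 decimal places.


Gibbs: dG = dH - T*dS (consistent units, dS already in kJ/(mol*K)).
T*dS = 510 * -0.4208 = -214.608
dG = -6.15 - (-214.608)
dG = 208.458 kJ/mol, rounded to 4 dp:

208.4580 kJ/mol


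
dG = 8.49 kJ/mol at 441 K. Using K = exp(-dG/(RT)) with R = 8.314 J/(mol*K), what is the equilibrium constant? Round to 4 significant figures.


dG is in kJ/mol; multiply by 1000 to match R in J/(mol*K).
RT = 8.314 * 441 = 3666.474 J/mol
exponent = -dG*1000 / (RT) = -(8.49*1000) / 3666.474 = -2.31557622
K = exp(-2.31557622)
K = 0.098709289, rounded to 4 significant figures:

0.09871


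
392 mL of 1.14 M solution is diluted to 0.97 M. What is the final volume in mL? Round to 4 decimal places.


Dilution: M1*V1 = M2*V2, solve for V2.
V2 = M1*V1 / M2
V2 = 1.14 * 392 / 0.97
V2 = 446.88 / 0.97
V2 = 460.70103093 mL, rounded to 4 dp:

460.7010 mL


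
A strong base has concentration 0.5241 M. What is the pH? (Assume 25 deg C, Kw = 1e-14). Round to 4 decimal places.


A strong base dissociates completely, so [OH-] equals the given concentration.
pOH = -log10([OH-]) = -log10(0.5241) = 0.280586
pH = 14 - pOH = 14 - 0.280586
pH = 13.719414, rounded to 4 dp:

13.7194


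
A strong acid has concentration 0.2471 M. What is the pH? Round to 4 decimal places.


A strong acid dissociates completely, so [H+] equals the given concentration.
pH = -log10([H+]) = -log10(0.2471)
pH = 0.60712725, rounded to 4 dp:

0.6071


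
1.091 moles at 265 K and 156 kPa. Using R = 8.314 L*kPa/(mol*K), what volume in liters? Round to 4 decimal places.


PV = nRT, solve for V = nRT / P.
nRT = 1.091 * 8.314 * 265 = 2403.7021
V = 2403.7021 / 156
V = 15.40834679 L, rounded to 4 dp:

15.4083 L


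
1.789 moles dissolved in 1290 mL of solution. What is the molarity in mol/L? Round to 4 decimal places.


Convert volume to liters: V_L = V_mL / 1000.
V_L = 1290 / 1000 = 1.29 L
M = n / V_L = 1.789 / 1.29
M = 1.38682171 mol/L, rounded to 4 dp:

1.3868 mol/L
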